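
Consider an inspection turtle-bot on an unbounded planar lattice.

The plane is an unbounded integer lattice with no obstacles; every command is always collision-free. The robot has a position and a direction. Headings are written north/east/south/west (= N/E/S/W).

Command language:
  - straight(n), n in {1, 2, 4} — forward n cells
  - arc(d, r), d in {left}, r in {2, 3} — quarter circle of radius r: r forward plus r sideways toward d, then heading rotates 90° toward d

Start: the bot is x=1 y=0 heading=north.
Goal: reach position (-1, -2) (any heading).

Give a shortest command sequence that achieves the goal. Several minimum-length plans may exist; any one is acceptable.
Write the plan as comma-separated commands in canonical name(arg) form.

begin: x=1 y=0 heading=north
[1] after arc(left, 3): x=-2 y=3 heading=west
[2] after arc(left, 2): x=-4 y=1 heading=south
[3] after arc(left, 3): x=-1 y=-2 heading=east
nothing shorter than 3 reaches the goal.

arc(left, 3), arc(left, 2), arc(left, 3)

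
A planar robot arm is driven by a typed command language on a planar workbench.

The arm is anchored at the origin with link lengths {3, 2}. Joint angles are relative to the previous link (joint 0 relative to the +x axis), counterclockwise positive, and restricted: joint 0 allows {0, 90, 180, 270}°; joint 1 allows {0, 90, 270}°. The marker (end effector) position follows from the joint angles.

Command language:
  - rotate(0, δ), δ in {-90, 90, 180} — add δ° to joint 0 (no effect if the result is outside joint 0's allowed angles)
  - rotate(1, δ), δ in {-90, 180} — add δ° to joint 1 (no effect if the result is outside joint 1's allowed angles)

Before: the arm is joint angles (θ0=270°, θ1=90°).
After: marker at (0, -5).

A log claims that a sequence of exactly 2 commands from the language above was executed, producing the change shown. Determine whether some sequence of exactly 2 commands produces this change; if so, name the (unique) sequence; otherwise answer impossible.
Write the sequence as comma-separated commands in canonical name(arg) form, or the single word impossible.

rotate(1, -90), rotate(1, 180)

key: running rotate(1, 180) before rotate(1, -90) would end elsewhere — order is forced
initial: joint angles (θ0=270°, θ1=90°)
[1] after rotate(1, -90): joint angles (θ0=270°, θ1=0°)
[2] after rotate(1, 180): joint angles (θ0=270°, θ1=0°)
no rival 2-sequence matches.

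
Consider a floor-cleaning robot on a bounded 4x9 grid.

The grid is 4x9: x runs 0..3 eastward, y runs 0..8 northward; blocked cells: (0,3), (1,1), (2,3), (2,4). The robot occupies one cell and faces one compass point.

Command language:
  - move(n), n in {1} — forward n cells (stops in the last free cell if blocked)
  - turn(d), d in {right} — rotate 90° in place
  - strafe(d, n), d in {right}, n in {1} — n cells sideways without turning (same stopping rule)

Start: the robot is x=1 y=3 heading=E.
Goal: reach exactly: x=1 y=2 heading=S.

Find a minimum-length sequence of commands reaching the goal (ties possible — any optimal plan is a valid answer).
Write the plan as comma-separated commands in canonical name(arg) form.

strafe(right, 1), turn(right)

start: x=1 y=3 heading=E
step 1 (strafe(right, 1)): x=1 y=2 heading=E
step 2 (turn(right)): x=1 y=2 heading=S
nothing shorter than 2 reaches the goal.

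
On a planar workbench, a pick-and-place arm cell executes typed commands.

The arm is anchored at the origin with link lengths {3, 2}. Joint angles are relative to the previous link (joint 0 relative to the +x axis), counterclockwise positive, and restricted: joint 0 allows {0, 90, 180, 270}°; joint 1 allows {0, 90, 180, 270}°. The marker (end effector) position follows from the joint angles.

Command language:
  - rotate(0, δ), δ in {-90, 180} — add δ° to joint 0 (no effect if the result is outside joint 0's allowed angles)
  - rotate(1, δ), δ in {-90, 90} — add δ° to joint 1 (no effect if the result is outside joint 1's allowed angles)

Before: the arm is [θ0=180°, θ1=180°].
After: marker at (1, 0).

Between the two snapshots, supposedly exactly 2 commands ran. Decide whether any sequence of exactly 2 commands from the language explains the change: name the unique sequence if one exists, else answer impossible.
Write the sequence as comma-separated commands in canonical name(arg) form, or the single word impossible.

start: [θ0=180°, θ1=180°]
t=1 rotate(0, -90) ⇒ [θ0=90°, θ1=180°]
t=2 rotate(0, -90) ⇒ [θ0=0°, θ1=180°]
no other 2-command option fits: unique.

rotate(0, -90), rotate(0, -90)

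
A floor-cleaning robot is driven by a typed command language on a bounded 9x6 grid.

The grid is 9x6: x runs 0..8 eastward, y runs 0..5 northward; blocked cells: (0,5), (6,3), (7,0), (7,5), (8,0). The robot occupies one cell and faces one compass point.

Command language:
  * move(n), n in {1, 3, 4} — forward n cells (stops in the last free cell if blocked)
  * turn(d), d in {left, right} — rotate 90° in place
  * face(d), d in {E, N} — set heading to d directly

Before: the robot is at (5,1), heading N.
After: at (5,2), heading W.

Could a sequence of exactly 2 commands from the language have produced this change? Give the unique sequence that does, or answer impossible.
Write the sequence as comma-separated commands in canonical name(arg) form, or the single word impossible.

move(1), turn(left)

key: order matters: swapping move(1) and turn(left) lands elsewhere
start: at (5,1), heading N
1. move(1) → at (5,2), heading N
2. turn(left) → at (5,2), heading W
all 49 alternatives checked — unique.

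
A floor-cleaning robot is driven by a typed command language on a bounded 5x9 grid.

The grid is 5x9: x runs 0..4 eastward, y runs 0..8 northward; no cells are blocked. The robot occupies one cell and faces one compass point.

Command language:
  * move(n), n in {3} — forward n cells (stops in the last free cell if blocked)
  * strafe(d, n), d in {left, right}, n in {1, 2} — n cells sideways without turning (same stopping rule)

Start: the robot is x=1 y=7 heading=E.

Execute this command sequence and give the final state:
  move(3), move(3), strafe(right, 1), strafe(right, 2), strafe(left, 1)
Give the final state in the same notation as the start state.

begin: x=1 y=7 heading=E
t=1 move(3) ⇒ x=4 y=7 heading=E
t=2 move(3) ⇒ x=4 y=7 heading=E
t=3 strafe(right, 1) ⇒ x=4 y=6 heading=E
t=4 strafe(right, 2) ⇒ x=4 y=4 heading=E
t=5 strafe(left, 1) ⇒ x=4 y=5 heading=E

x=4 y=5 heading=E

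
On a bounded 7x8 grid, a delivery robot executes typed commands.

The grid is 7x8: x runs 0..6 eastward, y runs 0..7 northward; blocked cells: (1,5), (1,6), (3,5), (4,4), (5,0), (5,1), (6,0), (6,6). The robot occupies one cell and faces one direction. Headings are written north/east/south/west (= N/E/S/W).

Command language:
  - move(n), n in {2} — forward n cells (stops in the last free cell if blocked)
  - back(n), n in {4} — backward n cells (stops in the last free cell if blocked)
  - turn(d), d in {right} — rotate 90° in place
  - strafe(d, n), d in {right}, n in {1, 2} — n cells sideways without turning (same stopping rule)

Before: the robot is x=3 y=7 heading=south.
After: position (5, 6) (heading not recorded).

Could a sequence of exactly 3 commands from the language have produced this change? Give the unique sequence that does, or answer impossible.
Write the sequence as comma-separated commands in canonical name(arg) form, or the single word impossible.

move(2), turn(right), back(4)

key: running back(4) before move(2) would end elsewhere — order is forced
initial: x=3 y=7 heading=south
1. move(2) → x=3 y=6 heading=south
2. turn(right) → x=3 y=6 heading=west
3. back(4) → x=5 y=6 heading=west
all 125 alternatives checked — unique.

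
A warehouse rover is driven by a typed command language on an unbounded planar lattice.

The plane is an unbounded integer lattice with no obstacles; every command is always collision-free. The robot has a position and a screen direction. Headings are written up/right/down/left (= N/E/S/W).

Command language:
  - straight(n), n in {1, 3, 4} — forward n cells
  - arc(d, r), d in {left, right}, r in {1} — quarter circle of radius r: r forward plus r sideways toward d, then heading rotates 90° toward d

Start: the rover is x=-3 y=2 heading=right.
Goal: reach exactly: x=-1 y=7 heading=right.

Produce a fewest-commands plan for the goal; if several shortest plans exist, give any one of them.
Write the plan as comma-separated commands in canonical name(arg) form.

arc(left, 1), straight(3), arc(right, 1)

from: x=-3 y=2 heading=right
step 1 (arc(left, 1)): x=-2 y=3 heading=up
step 2 (straight(3)): x=-2 y=6 heading=up
step 3 (arc(right, 1)): x=-1 y=7 heading=right
shorter routes all fall short; 3 is best.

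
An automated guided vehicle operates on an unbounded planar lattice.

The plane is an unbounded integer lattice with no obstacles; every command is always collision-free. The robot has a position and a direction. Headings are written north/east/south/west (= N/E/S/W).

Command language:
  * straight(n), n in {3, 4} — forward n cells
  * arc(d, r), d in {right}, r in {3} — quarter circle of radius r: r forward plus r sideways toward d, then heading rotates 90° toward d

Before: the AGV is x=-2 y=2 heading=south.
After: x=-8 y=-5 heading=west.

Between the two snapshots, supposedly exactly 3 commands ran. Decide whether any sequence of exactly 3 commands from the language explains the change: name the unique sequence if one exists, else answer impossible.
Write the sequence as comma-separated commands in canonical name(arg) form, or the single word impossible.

straight(4), arc(right, 3), straight(3)

key: cell and facing (now W) both changed — the 3 commands mix motion and turning
initial: x=-2 y=2 heading=south
1. straight(4) → x=-2 y=-2 heading=south
2. arc(right, 3) → x=-5 y=-5 heading=west
3. straight(3) → x=-8 y=-5 heading=west
uniquely the one of 27 3-step routes that fits.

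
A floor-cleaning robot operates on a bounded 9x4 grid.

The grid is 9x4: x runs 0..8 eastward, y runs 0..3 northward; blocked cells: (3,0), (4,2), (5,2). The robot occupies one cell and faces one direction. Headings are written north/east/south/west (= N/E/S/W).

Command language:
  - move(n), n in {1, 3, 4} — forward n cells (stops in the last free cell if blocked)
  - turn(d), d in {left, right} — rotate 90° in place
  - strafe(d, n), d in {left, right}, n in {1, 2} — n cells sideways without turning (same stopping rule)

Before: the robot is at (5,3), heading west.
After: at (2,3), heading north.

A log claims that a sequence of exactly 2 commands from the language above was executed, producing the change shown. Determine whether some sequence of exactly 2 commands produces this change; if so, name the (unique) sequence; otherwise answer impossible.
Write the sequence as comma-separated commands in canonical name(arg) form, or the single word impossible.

key: running turn(right) before move(3) would end elsewhere — order is forced
t0: at (5,3), heading west
t=1 move(3) ⇒ at (2,3), heading west
t=2 turn(right) ⇒ at (2,3), heading north
no other 2-command option fits: unique.

move(3), turn(right)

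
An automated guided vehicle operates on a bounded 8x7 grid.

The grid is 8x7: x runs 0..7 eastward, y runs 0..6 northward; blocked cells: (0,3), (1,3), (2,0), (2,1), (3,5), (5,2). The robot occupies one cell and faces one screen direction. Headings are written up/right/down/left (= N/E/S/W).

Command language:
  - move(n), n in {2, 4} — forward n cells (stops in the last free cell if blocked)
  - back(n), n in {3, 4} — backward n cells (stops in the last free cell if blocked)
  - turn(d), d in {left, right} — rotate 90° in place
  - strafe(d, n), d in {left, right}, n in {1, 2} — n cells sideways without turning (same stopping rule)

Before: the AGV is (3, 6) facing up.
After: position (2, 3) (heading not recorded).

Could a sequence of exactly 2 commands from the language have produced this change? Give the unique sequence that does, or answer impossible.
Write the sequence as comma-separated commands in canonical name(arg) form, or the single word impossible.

strafe(left, 1), back(3)

key: order matters: swapping strafe(left, 1) and back(3) lands elsewhere
begin: (3, 6) facing up
t=1 strafe(left, 1) ⇒ (2, 6) facing up
t=2 back(3) ⇒ (2, 3) facing up
no other 2-command option fits: unique.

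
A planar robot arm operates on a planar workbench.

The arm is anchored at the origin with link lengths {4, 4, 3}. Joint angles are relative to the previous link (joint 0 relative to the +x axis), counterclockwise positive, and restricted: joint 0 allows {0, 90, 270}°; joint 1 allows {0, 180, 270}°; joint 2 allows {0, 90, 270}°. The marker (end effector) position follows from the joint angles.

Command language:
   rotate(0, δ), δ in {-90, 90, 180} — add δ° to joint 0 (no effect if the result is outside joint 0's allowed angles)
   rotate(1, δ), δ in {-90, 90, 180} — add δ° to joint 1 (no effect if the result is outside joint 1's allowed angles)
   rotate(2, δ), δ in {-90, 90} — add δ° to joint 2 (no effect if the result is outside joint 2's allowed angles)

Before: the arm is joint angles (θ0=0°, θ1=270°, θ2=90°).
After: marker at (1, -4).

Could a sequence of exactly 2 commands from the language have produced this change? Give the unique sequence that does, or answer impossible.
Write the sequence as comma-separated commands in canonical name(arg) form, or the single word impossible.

t0: joint angles (θ0=0°, θ1=270°, θ2=90°)
step 1 (rotate(2, -90)): joint angles (θ0=0°, θ1=270°, θ2=0°)
step 2 (rotate(2, -90)): joint angles (θ0=0°, θ1=270°, θ2=270°)
all 64 alternatives checked — unique.

rotate(2, -90), rotate(2, -90)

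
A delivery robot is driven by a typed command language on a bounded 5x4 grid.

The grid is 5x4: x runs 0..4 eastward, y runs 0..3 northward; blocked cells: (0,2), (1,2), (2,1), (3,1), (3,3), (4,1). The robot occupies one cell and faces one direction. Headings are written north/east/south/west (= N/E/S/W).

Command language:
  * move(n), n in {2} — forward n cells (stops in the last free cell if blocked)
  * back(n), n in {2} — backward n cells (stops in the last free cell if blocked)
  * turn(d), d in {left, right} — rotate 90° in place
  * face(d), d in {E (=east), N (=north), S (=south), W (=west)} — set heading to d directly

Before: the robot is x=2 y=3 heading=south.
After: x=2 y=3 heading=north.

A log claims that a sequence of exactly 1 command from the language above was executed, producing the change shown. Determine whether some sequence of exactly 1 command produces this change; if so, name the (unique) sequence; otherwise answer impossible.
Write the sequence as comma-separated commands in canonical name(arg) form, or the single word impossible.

face(N)

key: (2,3) unchanged — the single command moves nothing
t0: x=2 y=3 heading=south
1. face(N) → x=2 y=3 heading=north
all 8 alternatives checked — unique.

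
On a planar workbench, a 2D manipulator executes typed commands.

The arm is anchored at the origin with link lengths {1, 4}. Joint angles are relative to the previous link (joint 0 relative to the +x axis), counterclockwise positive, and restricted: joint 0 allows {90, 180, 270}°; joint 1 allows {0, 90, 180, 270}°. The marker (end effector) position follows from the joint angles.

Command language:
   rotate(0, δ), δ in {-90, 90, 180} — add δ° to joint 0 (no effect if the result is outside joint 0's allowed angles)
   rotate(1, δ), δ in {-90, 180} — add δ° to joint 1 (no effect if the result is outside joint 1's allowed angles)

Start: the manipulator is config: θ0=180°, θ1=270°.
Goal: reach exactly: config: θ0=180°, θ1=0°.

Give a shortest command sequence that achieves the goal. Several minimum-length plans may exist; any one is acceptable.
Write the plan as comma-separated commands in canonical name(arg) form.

rotate(1, -90), rotate(1, 180)

initial: config: θ0=180°, θ1=270°
step 1 (rotate(1, -90)): config: θ0=180°, θ1=180°
step 2 (rotate(1, 180)): config: θ0=180°, θ1=0°
minimal: 2 command(s), checked below 2.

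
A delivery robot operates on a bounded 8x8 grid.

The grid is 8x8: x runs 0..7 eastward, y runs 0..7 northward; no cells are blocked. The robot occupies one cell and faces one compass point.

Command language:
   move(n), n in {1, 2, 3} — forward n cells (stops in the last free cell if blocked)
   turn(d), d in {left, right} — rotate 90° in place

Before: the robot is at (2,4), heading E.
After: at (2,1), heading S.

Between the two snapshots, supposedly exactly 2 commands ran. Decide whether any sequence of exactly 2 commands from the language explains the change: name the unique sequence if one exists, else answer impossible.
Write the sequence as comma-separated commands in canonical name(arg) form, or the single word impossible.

key: position moved to (2,1) AND the heading swung to S — translation plus rotation needed
from: at (2,4), heading E
t=1 turn(right) ⇒ at (2,4), heading S
t=2 move(3) ⇒ at (2,1), heading S
no other 2-command option fits: unique.

turn(right), move(3)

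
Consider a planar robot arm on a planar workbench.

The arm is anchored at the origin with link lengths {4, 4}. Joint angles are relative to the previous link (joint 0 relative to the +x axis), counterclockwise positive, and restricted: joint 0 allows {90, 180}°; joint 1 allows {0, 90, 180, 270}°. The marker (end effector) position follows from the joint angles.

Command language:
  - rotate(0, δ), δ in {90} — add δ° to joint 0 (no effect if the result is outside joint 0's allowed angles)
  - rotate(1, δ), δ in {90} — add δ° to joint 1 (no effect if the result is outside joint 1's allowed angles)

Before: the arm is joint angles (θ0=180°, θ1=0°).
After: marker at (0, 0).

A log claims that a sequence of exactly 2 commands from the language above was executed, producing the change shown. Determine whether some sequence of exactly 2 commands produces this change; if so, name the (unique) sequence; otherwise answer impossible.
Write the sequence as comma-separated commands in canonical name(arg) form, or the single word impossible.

rotate(1, 90), rotate(1, 90)

initial: joint angles (θ0=180°, θ1=0°)
step 1 (rotate(1, 90)): joint angles (θ0=180°, θ1=90°)
step 2 (rotate(1, 90)): joint angles (θ0=180°, θ1=180°)
all 4 alternatives checked — unique.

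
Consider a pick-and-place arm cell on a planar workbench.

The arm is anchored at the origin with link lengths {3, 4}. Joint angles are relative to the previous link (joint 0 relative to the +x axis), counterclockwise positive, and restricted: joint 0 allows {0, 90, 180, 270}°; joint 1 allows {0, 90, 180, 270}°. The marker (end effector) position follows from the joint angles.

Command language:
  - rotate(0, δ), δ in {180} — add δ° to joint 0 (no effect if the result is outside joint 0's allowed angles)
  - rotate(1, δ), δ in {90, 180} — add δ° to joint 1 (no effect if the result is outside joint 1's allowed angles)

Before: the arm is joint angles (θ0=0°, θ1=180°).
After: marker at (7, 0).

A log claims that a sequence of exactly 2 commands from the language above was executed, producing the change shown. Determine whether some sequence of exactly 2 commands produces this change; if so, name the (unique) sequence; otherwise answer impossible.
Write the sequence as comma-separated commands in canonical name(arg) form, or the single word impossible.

rotate(1, 90), rotate(1, 90)

from: joint angles (θ0=0°, θ1=180°)
[1] after rotate(1, 90): joint angles (θ0=0°, θ1=270°)
[2] after rotate(1, 90): joint angles (θ0=0°, θ1=0°)
uniquely the one of 9 2-step routes that fits.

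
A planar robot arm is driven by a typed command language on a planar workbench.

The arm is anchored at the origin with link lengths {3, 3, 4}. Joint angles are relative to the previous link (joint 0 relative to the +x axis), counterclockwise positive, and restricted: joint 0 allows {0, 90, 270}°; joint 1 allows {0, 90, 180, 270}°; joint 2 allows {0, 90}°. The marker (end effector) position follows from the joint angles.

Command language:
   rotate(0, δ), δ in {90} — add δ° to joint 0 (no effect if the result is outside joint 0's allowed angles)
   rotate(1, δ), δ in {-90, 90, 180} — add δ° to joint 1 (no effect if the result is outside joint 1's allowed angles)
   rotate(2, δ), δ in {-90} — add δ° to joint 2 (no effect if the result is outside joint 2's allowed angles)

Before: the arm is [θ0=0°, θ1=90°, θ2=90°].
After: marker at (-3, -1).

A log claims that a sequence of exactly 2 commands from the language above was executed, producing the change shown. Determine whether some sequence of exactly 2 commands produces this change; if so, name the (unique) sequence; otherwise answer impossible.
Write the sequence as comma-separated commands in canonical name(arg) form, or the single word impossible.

rotate(0, 90), rotate(0, 90)

start: [θ0=0°, θ1=90°, θ2=90°]
t=1 rotate(0, 90) ⇒ [θ0=90°, θ1=90°, θ2=90°]
t=2 rotate(0, 90) ⇒ [θ0=90°, θ1=90°, θ2=90°]
no rival 2-sequence matches.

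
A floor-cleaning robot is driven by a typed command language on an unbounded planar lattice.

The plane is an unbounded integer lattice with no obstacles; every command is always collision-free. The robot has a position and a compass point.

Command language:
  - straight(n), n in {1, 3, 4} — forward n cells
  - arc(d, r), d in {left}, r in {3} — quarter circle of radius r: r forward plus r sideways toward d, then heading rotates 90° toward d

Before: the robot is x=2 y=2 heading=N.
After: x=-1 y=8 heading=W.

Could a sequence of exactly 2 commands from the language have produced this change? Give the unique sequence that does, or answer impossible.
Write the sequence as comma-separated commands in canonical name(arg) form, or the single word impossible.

straight(3), arc(left, 3)

key: position moved to (-1,8) AND the heading swung to W — translation plus rotation needed
begin: x=2 y=2 heading=N
[1] after straight(3): x=2 y=5 heading=N
[2] after arc(left, 3): x=-1 y=8 heading=W
uniquely the one of 16 2-step routes that fits.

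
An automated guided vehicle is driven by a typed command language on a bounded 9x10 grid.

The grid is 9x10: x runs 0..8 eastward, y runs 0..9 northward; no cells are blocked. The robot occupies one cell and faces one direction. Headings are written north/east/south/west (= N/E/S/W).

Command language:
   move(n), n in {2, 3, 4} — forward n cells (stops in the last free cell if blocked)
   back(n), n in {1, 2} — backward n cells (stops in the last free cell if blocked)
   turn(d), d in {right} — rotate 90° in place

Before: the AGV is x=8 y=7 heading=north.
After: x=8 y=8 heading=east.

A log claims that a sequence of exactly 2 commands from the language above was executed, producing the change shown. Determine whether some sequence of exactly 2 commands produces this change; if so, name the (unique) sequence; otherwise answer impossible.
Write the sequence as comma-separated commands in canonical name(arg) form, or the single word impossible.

all 36 sequences checked — none match.

impossible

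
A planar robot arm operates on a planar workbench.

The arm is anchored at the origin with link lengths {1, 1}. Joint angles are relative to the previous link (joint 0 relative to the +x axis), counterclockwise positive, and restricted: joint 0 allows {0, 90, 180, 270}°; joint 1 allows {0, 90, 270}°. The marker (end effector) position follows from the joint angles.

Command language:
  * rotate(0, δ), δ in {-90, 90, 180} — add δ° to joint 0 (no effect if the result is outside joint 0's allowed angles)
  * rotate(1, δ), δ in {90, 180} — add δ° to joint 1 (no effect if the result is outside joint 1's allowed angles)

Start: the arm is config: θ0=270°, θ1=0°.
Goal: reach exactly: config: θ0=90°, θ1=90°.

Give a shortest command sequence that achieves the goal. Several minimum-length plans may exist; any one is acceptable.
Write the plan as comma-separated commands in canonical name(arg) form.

rotate(0, 180), rotate(1, 90)

begin: config: θ0=270°, θ1=0°
step 1 (rotate(0, 180)): config: θ0=90°, θ1=0°
step 2 (rotate(1, 90)): config: θ0=90°, θ1=90°
minimal: 2 command(s), checked below 2.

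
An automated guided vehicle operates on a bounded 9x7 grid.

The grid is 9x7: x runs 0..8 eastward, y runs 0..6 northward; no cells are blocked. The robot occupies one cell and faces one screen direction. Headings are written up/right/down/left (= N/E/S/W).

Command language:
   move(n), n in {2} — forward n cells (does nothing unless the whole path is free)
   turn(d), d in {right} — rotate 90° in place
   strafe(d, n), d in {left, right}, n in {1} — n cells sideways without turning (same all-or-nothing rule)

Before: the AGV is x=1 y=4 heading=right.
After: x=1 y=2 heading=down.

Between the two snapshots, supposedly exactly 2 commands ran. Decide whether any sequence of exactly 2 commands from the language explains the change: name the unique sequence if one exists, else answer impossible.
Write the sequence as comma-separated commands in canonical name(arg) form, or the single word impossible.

key: cell and facing (now S) both changed — the 2 commands mix motion and turning
from: x=1 y=4 heading=right
1. turn(right) → x=1 y=4 heading=down
2. move(2) → x=1 y=2 heading=down
no other 2-command option fits: unique.

turn(right), move(2)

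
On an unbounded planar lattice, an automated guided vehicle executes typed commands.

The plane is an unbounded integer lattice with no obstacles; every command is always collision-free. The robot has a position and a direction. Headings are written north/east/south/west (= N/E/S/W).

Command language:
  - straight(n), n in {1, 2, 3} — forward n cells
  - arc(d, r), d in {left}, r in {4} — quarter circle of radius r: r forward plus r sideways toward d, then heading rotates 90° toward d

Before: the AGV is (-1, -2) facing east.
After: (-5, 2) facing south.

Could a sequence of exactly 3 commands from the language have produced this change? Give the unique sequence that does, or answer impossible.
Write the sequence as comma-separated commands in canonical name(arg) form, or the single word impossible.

arc(left, 4), arc(left, 4), arc(left, 4)

key: position moved to (-5,2) AND the heading swung to S — translation plus rotation needed
t0: (-1, -2) facing east
step 1 (arc(left, 4)): (3, 2) facing north
step 2 (arc(left, 4)): (-1, 6) facing west
step 3 (arc(left, 4)): (-5, 2) facing south
no rival 3-sequence matches.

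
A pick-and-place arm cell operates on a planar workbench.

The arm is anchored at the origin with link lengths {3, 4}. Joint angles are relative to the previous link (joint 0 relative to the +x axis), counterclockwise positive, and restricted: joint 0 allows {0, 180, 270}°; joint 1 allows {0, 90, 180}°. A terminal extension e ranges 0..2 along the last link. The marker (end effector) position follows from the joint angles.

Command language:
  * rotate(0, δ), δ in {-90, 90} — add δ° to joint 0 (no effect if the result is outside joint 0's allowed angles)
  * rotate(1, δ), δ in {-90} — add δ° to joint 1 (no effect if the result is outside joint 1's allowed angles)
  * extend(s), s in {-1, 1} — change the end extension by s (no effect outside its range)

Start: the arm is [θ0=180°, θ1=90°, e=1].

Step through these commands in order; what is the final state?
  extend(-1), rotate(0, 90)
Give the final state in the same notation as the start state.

from: [θ0=180°, θ1=90°, e=1]
step 1 (extend(-1)): [θ0=180°, θ1=90°, e=0]
step 2 (rotate(0, 90)): [θ0=270°, θ1=90°, e=0]

[θ0=270°, θ1=90°, e=0]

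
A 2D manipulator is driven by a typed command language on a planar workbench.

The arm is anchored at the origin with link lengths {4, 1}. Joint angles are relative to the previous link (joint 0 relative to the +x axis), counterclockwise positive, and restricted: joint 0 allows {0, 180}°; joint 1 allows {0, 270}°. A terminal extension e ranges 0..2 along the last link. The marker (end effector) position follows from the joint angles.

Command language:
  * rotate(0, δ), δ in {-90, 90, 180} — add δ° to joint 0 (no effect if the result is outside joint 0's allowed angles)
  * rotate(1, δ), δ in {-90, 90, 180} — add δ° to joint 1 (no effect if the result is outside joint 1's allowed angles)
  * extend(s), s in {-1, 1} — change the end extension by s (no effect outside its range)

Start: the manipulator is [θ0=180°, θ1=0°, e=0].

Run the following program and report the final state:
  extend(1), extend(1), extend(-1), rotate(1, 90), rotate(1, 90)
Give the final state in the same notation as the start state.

[θ0=180°, θ1=0°, e=1]

initial: [θ0=180°, θ1=0°, e=0]
1. extend(1) → [θ0=180°, θ1=0°, e=1]
2. extend(1) → [θ0=180°, θ1=0°, e=2]
3. extend(-1) → [θ0=180°, θ1=0°, e=1]
4. rotate(1, 90) → [θ0=180°, θ1=0°, e=1]
5. rotate(1, 90) → [θ0=180°, θ1=0°, e=1]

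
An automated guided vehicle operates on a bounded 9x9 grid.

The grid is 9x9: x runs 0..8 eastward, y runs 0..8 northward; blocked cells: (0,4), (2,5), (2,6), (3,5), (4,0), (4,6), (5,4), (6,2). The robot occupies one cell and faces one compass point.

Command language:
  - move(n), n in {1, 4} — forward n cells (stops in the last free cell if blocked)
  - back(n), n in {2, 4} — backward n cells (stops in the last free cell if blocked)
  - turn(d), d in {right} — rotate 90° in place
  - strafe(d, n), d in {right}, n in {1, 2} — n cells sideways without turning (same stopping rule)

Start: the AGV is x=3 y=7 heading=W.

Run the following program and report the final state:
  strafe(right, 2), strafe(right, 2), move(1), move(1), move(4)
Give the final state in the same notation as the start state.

x=0 y=8 heading=W

begin: x=3 y=7 heading=W
t=1 strafe(right, 2) ⇒ x=3 y=8 heading=W
t=2 strafe(right, 2) ⇒ x=3 y=8 heading=W
t=3 move(1) ⇒ x=2 y=8 heading=W
t=4 move(1) ⇒ x=1 y=8 heading=W
t=5 move(4) ⇒ x=0 y=8 heading=W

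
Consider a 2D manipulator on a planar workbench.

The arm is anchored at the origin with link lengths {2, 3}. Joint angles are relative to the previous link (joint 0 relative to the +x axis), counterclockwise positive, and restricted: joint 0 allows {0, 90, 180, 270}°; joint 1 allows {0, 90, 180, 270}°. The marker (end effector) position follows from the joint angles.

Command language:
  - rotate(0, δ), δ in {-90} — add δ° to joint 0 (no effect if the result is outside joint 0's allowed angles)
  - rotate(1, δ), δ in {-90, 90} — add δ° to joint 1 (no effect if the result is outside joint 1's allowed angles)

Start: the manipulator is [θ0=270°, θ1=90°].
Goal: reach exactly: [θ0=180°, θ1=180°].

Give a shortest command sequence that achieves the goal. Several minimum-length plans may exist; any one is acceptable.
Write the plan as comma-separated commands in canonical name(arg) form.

begin: [θ0=270°, θ1=90°]
step 1 (rotate(1, 90)): [θ0=270°, θ1=180°]
step 2 (rotate(0, -90)): [θ0=180°, θ1=180°]
minimal: 2 command(s), checked below 2.

rotate(1, 90), rotate(0, -90)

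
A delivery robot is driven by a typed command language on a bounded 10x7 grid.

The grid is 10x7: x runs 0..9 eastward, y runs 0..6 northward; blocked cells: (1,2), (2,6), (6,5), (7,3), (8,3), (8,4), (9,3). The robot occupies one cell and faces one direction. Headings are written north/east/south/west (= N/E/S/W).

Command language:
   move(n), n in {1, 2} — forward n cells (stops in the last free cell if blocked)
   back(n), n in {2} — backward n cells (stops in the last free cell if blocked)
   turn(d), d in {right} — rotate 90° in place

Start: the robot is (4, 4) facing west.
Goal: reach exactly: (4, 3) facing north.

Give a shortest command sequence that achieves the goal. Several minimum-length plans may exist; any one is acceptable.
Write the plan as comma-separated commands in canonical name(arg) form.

t0: (4, 4) facing west
[1] after turn(right): (4, 4) facing north
[2] after move(1): (4, 5) facing north
[3] after back(2): (4, 3) facing north
shorter routes all fall short; 3 is best.

turn(right), move(1), back(2)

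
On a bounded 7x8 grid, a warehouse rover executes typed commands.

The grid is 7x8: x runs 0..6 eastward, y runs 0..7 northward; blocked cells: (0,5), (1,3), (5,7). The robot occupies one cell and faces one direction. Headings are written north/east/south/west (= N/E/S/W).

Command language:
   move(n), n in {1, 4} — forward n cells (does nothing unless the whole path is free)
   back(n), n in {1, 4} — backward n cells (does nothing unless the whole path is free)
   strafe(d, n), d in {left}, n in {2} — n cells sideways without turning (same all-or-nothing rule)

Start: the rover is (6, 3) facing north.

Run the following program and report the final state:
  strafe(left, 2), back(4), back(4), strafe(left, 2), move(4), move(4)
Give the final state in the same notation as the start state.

(2, 7) facing north

begin: (6, 3) facing north
t=1 strafe(left, 2) ⇒ (4, 3) facing north
t=2 back(4) ⇒ (4, 3) facing north
t=3 back(4) ⇒ (4, 3) facing north
t=4 strafe(left, 2) ⇒ (2, 3) facing north
t=5 move(4) ⇒ (2, 7) facing north
t=6 move(4) ⇒ (2, 7) facing north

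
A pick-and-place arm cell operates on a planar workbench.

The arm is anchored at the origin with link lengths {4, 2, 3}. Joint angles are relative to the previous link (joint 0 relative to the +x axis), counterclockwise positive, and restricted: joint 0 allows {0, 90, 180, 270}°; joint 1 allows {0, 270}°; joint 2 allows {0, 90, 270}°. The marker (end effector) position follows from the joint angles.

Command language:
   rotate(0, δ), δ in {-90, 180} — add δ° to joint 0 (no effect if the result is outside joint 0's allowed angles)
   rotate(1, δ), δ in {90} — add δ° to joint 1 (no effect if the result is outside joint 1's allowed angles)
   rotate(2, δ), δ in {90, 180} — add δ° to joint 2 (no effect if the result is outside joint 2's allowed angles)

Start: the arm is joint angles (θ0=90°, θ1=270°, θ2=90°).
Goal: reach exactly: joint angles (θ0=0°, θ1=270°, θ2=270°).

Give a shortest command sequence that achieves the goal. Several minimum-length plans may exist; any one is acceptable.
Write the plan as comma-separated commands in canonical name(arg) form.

rotate(0, -90), rotate(2, 180)

from: joint angles (θ0=90°, θ1=270°, θ2=90°)
t=1 rotate(0, -90) ⇒ joint angles (θ0=0°, θ1=270°, θ2=90°)
t=2 rotate(2, 180) ⇒ joint angles (θ0=0°, θ1=270°, θ2=270°)
shorter routes all fall short; 2 is best.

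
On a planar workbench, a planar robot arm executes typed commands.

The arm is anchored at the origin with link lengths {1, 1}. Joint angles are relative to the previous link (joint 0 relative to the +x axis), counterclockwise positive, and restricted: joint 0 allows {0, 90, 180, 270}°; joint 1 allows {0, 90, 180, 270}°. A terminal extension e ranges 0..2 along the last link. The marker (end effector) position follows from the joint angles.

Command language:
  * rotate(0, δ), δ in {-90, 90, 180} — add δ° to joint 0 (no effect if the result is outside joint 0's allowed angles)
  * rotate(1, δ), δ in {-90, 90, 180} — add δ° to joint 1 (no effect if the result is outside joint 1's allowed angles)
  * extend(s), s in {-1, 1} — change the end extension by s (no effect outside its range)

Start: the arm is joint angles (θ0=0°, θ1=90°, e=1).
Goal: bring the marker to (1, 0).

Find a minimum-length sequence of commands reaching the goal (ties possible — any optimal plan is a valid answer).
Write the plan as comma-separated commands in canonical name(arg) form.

begin: joint angles (θ0=0°, θ1=90°, e=1)
t=1 rotate(1, 90) ⇒ joint angles (θ0=0°, θ1=180°, e=1)
t=2 rotate(0, 180) ⇒ joint angles (θ0=180°, θ1=180°, e=1)
minimal: 2 command(s), checked below 2.

rotate(1, 90), rotate(0, 180)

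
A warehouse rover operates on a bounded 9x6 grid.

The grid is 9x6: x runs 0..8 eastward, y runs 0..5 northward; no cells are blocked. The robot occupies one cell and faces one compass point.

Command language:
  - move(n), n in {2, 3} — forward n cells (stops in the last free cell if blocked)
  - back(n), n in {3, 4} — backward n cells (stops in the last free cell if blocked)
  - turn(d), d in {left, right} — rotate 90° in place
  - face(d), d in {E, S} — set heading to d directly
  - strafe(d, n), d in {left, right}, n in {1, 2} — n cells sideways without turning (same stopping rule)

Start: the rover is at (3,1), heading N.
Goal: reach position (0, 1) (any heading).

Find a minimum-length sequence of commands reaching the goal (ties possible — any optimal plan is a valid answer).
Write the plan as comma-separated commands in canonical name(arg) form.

strafe(left, 2), strafe(left, 2)

from: at (3,1), heading N
[1] after strafe(left, 2): at (1,1), heading N
[2] after strafe(left, 2): at (0,1), heading N
nothing shorter than 2 reaches the goal.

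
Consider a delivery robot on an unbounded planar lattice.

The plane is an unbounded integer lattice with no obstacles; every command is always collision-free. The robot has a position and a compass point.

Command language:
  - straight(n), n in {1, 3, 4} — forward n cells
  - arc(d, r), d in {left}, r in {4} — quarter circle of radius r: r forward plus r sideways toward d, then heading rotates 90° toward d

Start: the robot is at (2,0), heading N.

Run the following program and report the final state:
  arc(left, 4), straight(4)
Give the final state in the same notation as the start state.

start: at (2,0), heading N
t=1 arc(left, 4) ⇒ at (-2,4), heading W
t=2 straight(4) ⇒ at (-6,4), heading W

at (-6,4), heading W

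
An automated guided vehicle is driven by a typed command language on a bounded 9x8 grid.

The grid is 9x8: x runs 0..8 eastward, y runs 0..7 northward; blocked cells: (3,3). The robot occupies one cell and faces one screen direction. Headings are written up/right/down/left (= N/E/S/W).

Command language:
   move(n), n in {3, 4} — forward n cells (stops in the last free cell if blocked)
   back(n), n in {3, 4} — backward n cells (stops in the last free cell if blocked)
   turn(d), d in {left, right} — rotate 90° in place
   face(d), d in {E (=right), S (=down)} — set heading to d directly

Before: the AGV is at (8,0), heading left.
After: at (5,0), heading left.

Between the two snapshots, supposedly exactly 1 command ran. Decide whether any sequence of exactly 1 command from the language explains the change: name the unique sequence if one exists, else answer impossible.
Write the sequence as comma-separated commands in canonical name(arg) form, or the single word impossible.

move(3)

key: heading stays W — the single command does not turn
initial: at (8,0), heading left
1. move(3) → at (5,0), heading left
no rival 1-sequence matches.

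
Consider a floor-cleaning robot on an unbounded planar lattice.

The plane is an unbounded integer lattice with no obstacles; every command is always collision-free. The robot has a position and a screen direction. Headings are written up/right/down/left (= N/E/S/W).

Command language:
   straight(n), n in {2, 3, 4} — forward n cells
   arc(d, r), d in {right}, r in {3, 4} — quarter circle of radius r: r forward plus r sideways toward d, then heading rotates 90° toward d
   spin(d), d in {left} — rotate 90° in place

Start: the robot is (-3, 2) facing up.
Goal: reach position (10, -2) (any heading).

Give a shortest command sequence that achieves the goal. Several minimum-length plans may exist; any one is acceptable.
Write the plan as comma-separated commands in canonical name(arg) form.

arc(right, 3), arc(right, 3), spin(left), straight(3), arc(right, 4)

t0: (-3, 2) facing up
1. arc(right, 3) → (0, 5) facing right
2. arc(right, 3) → (3, 2) facing down
3. spin(left) → (3, 2) facing right
4. straight(3) → (6, 2) facing right
5. arc(right, 4) → (10, -2) facing down
no 4-step plan works, so 5 is optimal.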